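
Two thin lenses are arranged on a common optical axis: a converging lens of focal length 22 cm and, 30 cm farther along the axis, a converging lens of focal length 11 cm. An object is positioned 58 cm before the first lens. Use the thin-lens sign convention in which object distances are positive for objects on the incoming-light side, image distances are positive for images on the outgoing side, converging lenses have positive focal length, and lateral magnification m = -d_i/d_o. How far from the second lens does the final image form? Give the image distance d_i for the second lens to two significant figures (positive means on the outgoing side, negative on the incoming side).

3.6 cm

Applying the thin-lens equation to the first lens, 1/22 = 1/58 + 1/d_i1, which gives d_i1 = 35.444 cm.
Since 35.444 cm > 30 cm, the first image lies past the second lens and serves as a virtual object: d_o2 = L - d_i1 = -5.444 cm.
Applying the thin-lens equation again with f_2 = 11 cm and d_o2 = -5.444 cm gives d_i2 = 3.642 cm.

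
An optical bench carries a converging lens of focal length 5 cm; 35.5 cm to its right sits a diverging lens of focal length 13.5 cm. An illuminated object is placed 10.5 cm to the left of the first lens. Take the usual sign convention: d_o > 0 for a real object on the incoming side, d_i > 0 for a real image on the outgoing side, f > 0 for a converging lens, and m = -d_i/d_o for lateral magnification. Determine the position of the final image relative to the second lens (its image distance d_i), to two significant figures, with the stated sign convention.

Applying the thin-lens equation to the first lens, 1/5 = 1/10.5 + 1/d_i1, which gives d_i1 = 9.545 cm.
The intermediate image is 9.545 cm to the right of lens 1, so d_o2 = L - d_i1 = 35.5 - 9.545 = 25.955 cm.
Applying the thin-lens equation again with f_2 = -13.5 cm and d_o2 = 25.955 cm gives d_i2 = -8.881 cm.

-8.9 cm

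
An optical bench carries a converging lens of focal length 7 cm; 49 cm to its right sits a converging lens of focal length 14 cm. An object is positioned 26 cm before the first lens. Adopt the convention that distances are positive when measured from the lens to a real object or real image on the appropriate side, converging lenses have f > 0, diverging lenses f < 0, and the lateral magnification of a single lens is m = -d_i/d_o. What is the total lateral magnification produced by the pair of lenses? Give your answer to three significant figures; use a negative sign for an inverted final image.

Applying the thin-lens equation to the first lens, 1/7 = 1/26 + 1/d_i1, which gives d_i1 = 9.579 cm.
Its lateral magnification is m_1 = -d_i1/d_o1 = -(9.579)/26 = -0.3684.
The intermediate image is 9.579 cm to the right of lens 1, so d_o2 = L - d_i1 = 49 - 9.579 = 39.421 cm.
Applying the thin-lens equation again with f_2 = 14 cm and d_o2 = 39.421 cm gives d_i2 = 21.710 cm.
m_2 = -(21.710)/(39.421) = -0.5507.
Overall magnification: m = m_1 m_2 = 0.2029.

0.203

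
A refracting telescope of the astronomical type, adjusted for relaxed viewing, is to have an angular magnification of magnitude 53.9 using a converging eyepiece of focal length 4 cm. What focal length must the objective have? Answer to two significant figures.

220 cm

|M| = f_obj/|f_eye|, so f_obj = |M| x |f_eye| = 53.9 x 4 = 215.600 cm.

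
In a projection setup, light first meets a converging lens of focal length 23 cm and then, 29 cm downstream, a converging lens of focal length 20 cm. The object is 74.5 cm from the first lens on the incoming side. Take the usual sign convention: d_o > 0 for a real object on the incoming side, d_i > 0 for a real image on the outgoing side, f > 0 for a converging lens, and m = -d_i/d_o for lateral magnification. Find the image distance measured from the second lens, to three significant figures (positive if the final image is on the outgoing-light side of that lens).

Applying the thin-lens equation to the first lens, 1/23 = 1/74.5 + 1/d_i1, which gives d_i1 = 33.272 cm.
This image would form 33.272 cm past lens 1, i.e. 4.272 cm beyond lens 2, so it is a virtual object for lens 2: d_o2 = 29 - 33.272 = -4.272 cm.
Applying the thin-lens equation again with f_2 = 20 cm and d_o2 = -4.272 cm gives d_i2 = 3.520 cm.

3.52 cm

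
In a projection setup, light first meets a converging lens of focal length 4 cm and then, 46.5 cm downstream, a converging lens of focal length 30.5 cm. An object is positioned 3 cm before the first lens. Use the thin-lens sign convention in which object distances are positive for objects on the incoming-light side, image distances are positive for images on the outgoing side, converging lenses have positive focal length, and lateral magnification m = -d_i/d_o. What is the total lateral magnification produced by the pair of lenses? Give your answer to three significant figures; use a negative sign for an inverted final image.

Applying the thin-lens equation to the first lens, 1/4 = 1/3 + 1/d_i1, which gives d_i1 = -12.000 cm.
Its lateral magnification is m_1 = -d_i1/d_o1 = -(-12.000)/3 = 4.0000.
With d_i1 < 0 the first image is virtual and lies on the object side; the object distance for lens 2 is d_o2 = 46.5 - (-12.000) = 58.500 cm.
Applying the thin-lens equation again with f_2 = 30.5 cm and d_o2 = 58.500 cm gives d_i2 = 63.723 cm.
m_2 = -(63.723)/(58.500) = -1.0893.
The system's lateral magnification is m_1 m_2 = (4.0000)(-1.0893) = -4.3571.

-4.36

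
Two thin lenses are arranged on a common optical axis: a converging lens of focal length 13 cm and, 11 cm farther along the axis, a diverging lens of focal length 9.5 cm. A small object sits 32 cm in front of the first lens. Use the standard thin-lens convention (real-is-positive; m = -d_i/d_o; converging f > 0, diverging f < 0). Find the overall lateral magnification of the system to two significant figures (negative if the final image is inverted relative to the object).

Lens 1: 1/d_i1 = 1/f_1 - 1/d_o1 = 1/13 - 1/32 = 0.04567 cm^-1, so d_i1 = 21.895 cm.
m_1 = -(21.895)/32 = -0.6842.
This image would form 21.895 cm past lens 1, i.e. 10.895 cm beyond lens 2, so it is a virtual object for lens 2: d_o2 = 11 - 21.895 = -10.895 cm.
Lens 2: 1/d_i2 = 1/f_2 - 1/d_o2 = 1/(-9.5) - 1/(-10.895) = -0.01348 cm^-1, so d_i2 = -74.208 cm.
m_2 = -(-74.208)/(-10.895) = -6.8113.
Total m = m_1 x m_2 = (-0.6842)(-6.8113) = 4.6604.

4.7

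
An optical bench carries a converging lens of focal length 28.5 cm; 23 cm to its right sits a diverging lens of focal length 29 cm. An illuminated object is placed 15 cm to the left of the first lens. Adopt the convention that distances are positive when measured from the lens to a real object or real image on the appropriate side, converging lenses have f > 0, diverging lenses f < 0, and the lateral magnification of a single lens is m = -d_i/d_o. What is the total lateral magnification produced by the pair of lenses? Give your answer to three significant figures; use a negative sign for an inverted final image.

First lens: d_i1 = 1/(1/28.5 - 1/15) = -31.667 cm.
m_1 = -(-31.667)/15 = 2.1111.
The intermediate image is virtual, 31.667 cm to the left of lens 1, so d_o2 = L - d_i1 = 23 - (-31.667) = 54.667 cm.
Second lens: d_i2 = 1/(1/(-29) - 1/(54.667)) = -18.948 cm.
m_2 = -(-18.948)/(54.667) = 0.3466.
Total m = m_1 x m_2 = (2.1111)(0.3466) = 0.7317.

0.732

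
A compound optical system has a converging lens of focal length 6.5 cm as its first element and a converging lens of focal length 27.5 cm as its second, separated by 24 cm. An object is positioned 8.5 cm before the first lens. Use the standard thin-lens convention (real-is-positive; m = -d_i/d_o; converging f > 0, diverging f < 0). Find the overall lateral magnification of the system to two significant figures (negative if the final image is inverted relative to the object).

Applying the thin-lens equation to the first lens, 1/6.5 = 1/8.5 + 1/d_i1, which gives d_i1 = 27.625 cm.
Its lateral magnification is m_1 = -d_i1/d_o1 = -(27.625)/8.5 = -3.2500.
This image would form 27.625 cm past lens 1, i.e. 3.625 cm beyond lens 2, so it is a virtual object for lens 2: d_o2 = 24 - 27.625 = -3.625 cm.
Applying the thin-lens equation again with f_2 = 27.5 cm and d_o2 = -3.625 cm gives d_i2 = 3.203 cm.
m_2 = -(3.203)/(-3.625) = 0.8835.
Overall magnification: m = m_1 m_2 = -2.8715.

-2.9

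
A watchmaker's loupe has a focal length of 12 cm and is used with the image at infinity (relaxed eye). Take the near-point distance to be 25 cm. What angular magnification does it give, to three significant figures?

2.08

M = D/f = 25/12 = 2.083.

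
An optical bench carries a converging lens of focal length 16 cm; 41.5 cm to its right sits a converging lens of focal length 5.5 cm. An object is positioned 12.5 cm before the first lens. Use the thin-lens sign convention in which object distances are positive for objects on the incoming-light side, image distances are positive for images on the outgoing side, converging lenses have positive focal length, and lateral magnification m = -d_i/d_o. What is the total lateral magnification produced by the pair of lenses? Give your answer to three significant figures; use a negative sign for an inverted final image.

-0.270

Applying the thin-lens equation to the first lens, 1/16 = 1/12.5 + 1/d_i1, which gives d_i1 = -57.143 cm.
Its lateral magnification is m_1 = -d_i1/d_o1 = -(-57.143)/12.5 = 4.5714.
The intermediate image is virtual, 57.143 cm to the left of lens 1, so d_o2 = L - d_i1 = 41.5 - (-57.143) = 98.643 cm.
Applying the thin-lens equation again with f_2 = 5.5 cm and d_o2 = 98.643 cm gives d_i2 = 5.825 cm.
m_2 = -(5.825)/(98.643) = -0.0590.
The system's lateral magnification is m_1 m_2 = (4.5714)(-0.0590) = -0.2699.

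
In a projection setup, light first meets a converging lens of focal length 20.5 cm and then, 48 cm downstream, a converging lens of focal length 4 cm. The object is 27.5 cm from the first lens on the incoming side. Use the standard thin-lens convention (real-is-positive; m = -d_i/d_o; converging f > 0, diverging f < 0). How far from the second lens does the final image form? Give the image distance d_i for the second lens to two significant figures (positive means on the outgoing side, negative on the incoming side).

3.6 cm

Lens 1: 1/d_i1 = 1/f_1 - 1/d_o1 = 1/20.5 - 1/27.5 = 0.01242 cm^-1, so d_i1 = 80.536 cm.
This image would form 80.536 cm past lens 1, i.e. 32.536 cm beyond lens 2, so it is a virtual object for lens 2: d_o2 = 48 - 80.536 = -32.536 cm.
Lens 2: 1/d_i2 = 1/f_2 - 1/d_o2 = 1/4 - 1/(-32.536) = 0.28074 cm^-1, so d_i2 = 3.562 cm.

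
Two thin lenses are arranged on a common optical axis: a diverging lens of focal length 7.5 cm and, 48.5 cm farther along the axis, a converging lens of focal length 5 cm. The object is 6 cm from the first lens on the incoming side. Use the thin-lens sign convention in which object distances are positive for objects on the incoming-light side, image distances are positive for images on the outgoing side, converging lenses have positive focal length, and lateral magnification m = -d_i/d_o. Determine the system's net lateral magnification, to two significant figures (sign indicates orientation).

-0.059

First lens: d_i1 = 1/(1/(-7.5) - 1/6) = -3.333 cm.
m_1 = -(-3.333)/6 = 0.5556.
With d_i1 < 0 the first image is virtual and lies on the object side; the object distance for lens 2 is d_o2 = 48.5 - (-3.333) = 51.833 cm.
Second lens: d_i2 = 1/(1/5 - 1/(51.833)) = 5.534 cm.
m_2 = -(5.534)/(51.833) = -0.1068.
Overall magnification: m = m_1 m_2 = -0.0593.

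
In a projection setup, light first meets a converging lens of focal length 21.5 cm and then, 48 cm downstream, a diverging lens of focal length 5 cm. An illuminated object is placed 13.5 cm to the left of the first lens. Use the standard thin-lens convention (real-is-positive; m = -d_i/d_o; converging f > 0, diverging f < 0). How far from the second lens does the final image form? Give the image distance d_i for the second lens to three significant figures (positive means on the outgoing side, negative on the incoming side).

-4.72 cm

Applying the thin-lens equation to the first lens, 1/21.5 = 1/13.5 + 1/d_i1, which gives d_i1 = -36.281 cm.
The intermediate image is virtual, 36.281 cm to the left of lens 1, so d_o2 = L - d_i1 = 48 - (-36.281) = 84.281 cm.
Applying the thin-lens equation again with f_2 = -5 cm and d_o2 = 84.281 cm gives d_i2 = -4.720 cm.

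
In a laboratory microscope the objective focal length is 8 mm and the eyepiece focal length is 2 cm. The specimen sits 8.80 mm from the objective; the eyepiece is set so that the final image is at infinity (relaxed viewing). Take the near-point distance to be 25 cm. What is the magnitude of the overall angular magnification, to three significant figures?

Convert to cm: f_obj = 8 mm = 0.8 cm; d_o = 8.80 mm = 0.88 cm.
Objective: 1/d_i = 1/f_obj - 1/d_o = 1/0.8 - 1/0.88 = 0.11364 cm^-1, so d_i = 8.800 cm.
m_obj = -d_i/d_o = -8.800/0.88 = -10.000.
Eyepiece angular magnification (image at infinity): M_eye = D/f_e = 25/2 = 12.500.
Overall M = m_obj x M_eye = (-10.000)(12.500) = -125.00.
|M| = 125.00.

125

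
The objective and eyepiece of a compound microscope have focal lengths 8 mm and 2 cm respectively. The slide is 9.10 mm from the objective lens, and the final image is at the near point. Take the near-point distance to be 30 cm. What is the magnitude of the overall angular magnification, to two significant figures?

Convert to cm: f_obj = 8 mm = 0.8 cm; d_o = 9.10 mm = 0.91 cm.
Objective: 1/d_i = 1/f_obj - 1/d_o = 1/0.8 - 1/0.91 = 0.15110 cm^-1, so d_i = 6.618 cm.
m_obj = -d_i/d_o = -6.618/0.91 = -7.273.
Eyepiece angular magnification (image at near point): M_eye = 1 + D/f_e = 1 + 30/2 = 16.000.
Overall M = m_obj x M_eye = (-7.273)(16.000) = -116.36.
|M| = 116.36.

120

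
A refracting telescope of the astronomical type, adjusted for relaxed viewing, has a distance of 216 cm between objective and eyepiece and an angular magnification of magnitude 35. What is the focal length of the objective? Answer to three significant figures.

210 cm

In normal adjustment the tube length equals f_obj + f_eye and |M| = f_obj/f_eye.
So f_obj = 35 f_eye and 35 f_eye + f_eye = 216 cm, giving f_eye = 216/36 = 6.000 cm and f_obj = 210.000 cm.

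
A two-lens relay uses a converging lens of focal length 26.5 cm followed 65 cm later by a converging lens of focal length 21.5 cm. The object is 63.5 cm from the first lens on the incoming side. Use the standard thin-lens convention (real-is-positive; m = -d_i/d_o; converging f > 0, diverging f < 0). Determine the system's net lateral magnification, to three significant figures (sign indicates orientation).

-7.78

First lens: d_i1 = 1/(1/26.5 - 1/63.5) = 45.480 cm.
m_1 = -(45.480)/63.5 = -0.7162.
That image sits 19.520 cm in front of the second lens, so d_o2 = 19.520 cm.
Second lens: d_i2 = 1/(1/21.5 - 1/(19.520)) = -211.991 cm.
m_2 = -(-211.991)/(19.520) = 10.8601.
Total m = m_1 x m_2 = (-0.7162)(10.8601) = -7.7782.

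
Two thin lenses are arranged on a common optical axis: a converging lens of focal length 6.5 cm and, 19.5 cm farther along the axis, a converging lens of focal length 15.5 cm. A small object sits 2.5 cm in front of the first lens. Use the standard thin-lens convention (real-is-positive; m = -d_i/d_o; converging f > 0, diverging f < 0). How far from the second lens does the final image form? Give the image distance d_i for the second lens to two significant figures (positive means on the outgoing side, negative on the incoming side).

45 cm

Lens 1: 1/d_i1 = 1/f_1 - 1/d_o1 = 1/6.5 - 1/2.5 = -0.24615 cm^-1, so d_i1 = -4.062 cm.
The intermediate image is virtual, 4.062 cm to the left of lens 1, so d_o2 = L - d_i1 = 19.5 - (-4.062) = 23.562 cm.
Lens 2: 1/d_i2 = 1/f_2 - 1/d_o2 = 1/15.5 - 1/(23.562) = 0.02208 cm^-1, so d_i2 = 45.298 cm.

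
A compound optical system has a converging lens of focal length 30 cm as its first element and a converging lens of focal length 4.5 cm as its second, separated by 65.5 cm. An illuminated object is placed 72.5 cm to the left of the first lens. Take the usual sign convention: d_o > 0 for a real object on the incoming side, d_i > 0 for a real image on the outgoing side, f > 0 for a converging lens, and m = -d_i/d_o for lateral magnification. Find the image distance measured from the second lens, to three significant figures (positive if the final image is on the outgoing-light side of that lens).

6.56 cm

Applying the thin-lens equation to the first lens, 1/30 = 1/72.5 + 1/d_i1, which gives d_i1 = 51.176 cm.
That image sits 14.324 cm in front of the second lens, so d_o2 = 14.324 cm.
Applying the thin-lens equation again with f_2 = 4.5 cm and d_o2 = 14.324 cm gives d_i2 = 6.561 cm.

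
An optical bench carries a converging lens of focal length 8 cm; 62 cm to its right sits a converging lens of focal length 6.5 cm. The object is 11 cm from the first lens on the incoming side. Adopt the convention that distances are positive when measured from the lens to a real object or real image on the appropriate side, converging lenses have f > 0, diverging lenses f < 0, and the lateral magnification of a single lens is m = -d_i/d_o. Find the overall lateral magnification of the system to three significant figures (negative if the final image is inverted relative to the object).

0.662

Applying the thin-lens equation to the first lens, 1/8 = 1/11 + 1/d_i1, which gives d_i1 = 29.333 cm.
Its lateral magnification is m_1 = -d_i1/d_o1 = -(29.333)/11 = -2.6667.
Object distance for lens 2: d_o2 = 62 - 29.333 = 32.667 cm.
Applying the thin-lens equation again with f_2 = 6.5 cm and d_o2 = 32.667 cm gives d_i2 = 8.115 cm.
m_2 = -(8.115)/(32.667) = -0.2484.
Total m = m_1 x m_2 = (-2.6667)(-0.2484) = 0.6624.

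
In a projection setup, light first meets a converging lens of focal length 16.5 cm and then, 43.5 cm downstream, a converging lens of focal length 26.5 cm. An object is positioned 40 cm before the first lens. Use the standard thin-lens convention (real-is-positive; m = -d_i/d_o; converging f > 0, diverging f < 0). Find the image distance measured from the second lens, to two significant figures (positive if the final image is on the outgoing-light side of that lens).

First lens: d_i1 = 1/(1/16.5 - 1/40) = 28.085 cm.
Object distance for lens 2: d_o2 = 43.5 - 28.085 = 15.415 cm.
Second lens: d_i2 = 1/(1/26.5 - 1/(15.415)) = -36.851 cm.

-37 cm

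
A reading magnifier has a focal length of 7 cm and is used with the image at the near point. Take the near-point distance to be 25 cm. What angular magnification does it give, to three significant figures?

4.57

M = 1 + D/f = 1 + 25/7 = 4.571.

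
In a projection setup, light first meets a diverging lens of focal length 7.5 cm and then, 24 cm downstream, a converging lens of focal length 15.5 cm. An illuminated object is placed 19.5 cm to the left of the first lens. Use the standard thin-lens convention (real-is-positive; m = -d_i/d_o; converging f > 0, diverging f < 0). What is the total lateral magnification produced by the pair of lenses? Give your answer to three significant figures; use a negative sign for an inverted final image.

Lens 1: 1/d_i1 = 1/f_1 - 1/d_o1 = 1/(-7.5) - 1/19.5 = -0.18462 cm^-1, so d_i1 = -5.417 cm.
m_1 = -(-5.417)/19.5 = 0.2778.
With d_i1 < 0 the first image is virtual and lies on the object side; the object distance for lens 2 is d_o2 = 24 - (-5.417) = 29.417 cm.
Lens 2: 1/d_i2 = 1/f_2 - 1/d_o2 = 1/15.5 - 1/(29.417) = 0.03052 cm^-1, so d_i2 = 32.763 cm.
m_2 = -(32.763)/(29.417) = -1.1138.
Total m = m_1 x m_2 = (0.2778)(-1.1138) = -0.3094.

-0.309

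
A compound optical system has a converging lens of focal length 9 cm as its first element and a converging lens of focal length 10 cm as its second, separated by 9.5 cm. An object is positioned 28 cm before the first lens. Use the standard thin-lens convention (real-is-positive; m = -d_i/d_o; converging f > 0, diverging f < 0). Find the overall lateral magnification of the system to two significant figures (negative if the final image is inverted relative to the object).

-0.34

Applying the thin-lens equation to the first lens, 1/9 = 1/28 + 1/d_i1, which gives d_i1 = 13.263 cm.
Its lateral magnification is m_1 = -d_i1/d_o1 = -(13.263)/28 = -0.4737.
This image would form 13.263 cm past lens 1, i.e. 3.763 cm beyond lens 2, so it is a virtual object for lens 2: d_o2 = 9.5 - 13.263 = -3.763 cm.
Applying the thin-lens equation again with f_2 = 10 cm and d_o2 = -3.763 cm gives d_i2 = 2.734 cm.
m_2 = -(2.734)/(-3.763) = 0.7266.
The system's lateral magnification is m_1 m_2 = (-0.4737)(0.7266) = -0.3442.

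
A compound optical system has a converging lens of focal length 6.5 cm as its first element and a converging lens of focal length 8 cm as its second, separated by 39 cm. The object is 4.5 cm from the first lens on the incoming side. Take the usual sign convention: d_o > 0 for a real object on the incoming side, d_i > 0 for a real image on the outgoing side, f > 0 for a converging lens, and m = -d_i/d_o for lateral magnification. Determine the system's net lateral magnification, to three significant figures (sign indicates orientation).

Applying the thin-lens equation to the first lens, 1/6.5 = 1/4.5 + 1/d_i1, which gives d_i1 = -14.625 cm.
Its lateral magnification is m_1 = -d_i1/d_o1 = -(-14.625)/4.5 = 3.2500.
The intermediate image is virtual, 14.625 cm to the left of lens 1, so d_o2 = L - d_i1 = 39 - (-14.625) = 53.625 cm.
Applying the thin-lens equation again with f_2 = 8 cm and d_o2 = 53.625 cm gives d_i2 = 9.403 cm.
m_2 = -(9.403)/(53.625) = -0.1753.
Overall magnification: m = m_1 m_2 = -0.5699.

-0.570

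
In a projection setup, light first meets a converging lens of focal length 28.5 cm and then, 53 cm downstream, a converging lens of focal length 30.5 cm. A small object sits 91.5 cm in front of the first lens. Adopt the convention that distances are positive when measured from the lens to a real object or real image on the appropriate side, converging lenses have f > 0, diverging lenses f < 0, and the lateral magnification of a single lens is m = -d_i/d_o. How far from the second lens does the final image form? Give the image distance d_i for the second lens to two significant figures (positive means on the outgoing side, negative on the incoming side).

-19 cm

Lens 1: 1/d_i1 = 1/f_1 - 1/d_o1 = 1/28.5 - 1/91.5 = 0.02416 cm^-1, so d_i1 = 41.393 cm.
Object distance for lens 2: d_o2 = 53 - 41.393 = 11.607 cm.
Lens 2: 1/d_i2 = 1/f_2 - 1/d_o2 = 1/30.5 - 1/(11.607) = -0.05337 cm^-1, so d_i2 = -18.738 cm.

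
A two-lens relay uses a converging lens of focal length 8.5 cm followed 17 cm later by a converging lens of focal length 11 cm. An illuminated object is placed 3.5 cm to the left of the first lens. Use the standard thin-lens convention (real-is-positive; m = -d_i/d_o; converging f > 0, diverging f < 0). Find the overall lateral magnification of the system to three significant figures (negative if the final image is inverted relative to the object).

-1.56

Applying the thin-lens equation to the first lens, 1/8.5 = 1/3.5 + 1/d_i1, which gives d_i1 = -5.950 cm.
Its lateral magnification is m_1 = -d_i1/d_o1 = -(-5.950)/3.5 = 1.7000.
The intermediate image is virtual, 5.950 cm to the left of lens 1, so d_o2 = L - d_i1 = 17 - (-5.950) = 22.950 cm.
Applying the thin-lens equation again with f_2 = 11 cm and d_o2 = 22.950 cm gives d_i2 = 21.126 cm.
m_2 = -(21.126)/(22.950) = -0.9205.
The system's lateral magnification is m_1 m_2 = (1.7000)(-0.9205) = -1.5649.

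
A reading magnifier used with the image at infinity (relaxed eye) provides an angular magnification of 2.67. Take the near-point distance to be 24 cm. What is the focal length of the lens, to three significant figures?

For the image at infinity, M = D/f.
f = D/M = 24/2.67 = 8.989 cm.

8.99 cm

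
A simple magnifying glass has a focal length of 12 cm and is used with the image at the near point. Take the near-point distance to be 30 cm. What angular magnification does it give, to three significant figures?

3.50

M = 1 + D/f = 1 + 30/12 = 3.500.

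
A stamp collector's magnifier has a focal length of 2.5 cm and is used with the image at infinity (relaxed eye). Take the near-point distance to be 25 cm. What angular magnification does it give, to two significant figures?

M = D/f = 25/2.5 = 10.000.

10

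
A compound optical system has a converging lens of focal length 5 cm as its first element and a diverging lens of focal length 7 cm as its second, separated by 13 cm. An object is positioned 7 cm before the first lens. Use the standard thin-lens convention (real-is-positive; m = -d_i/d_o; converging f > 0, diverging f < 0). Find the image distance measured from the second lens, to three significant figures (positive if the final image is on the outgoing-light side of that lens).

Lens 1: 1/d_i1 = 1/f_1 - 1/d_o1 = 1/5 - 1/7 = 0.05714 cm^-1, so d_i1 = 17.500 cm.
Since 17.500 cm > 13 cm, the first image lies past the second lens and serves as a virtual object: d_o2 = L - d_i1 = -4.500 cm.
Lens 2: 1/d_i2 = 1/f_2 - 1/d_o2 = 1/(-7) - 1/(-4.500) = 0.07937 cm^-1, so d_i2 = 12.600 cm.

12.6 cm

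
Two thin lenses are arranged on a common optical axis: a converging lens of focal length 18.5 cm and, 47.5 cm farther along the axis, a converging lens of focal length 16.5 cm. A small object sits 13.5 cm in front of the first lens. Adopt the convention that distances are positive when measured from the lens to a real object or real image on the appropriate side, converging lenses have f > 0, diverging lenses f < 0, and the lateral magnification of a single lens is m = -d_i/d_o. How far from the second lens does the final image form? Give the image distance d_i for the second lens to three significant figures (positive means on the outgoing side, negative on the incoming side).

First lens: d_i1 = 1/(1/18.5 - 1/13.5) = -49.950 cm.
With d_i1 < 0 the first image is virtual and lies on the object side; the object distance for lens 2 is d_o2 = 47.5 - (-49.950) = 97.450 cm.
Second lens: d_i2 = 1/(1/16.5 - 1/(97.450)) = 19.863 cm.

19.9 cm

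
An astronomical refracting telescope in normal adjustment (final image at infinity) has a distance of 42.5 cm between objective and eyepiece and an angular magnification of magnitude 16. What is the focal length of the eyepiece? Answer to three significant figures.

2.50 cm

In normal adjustment the tube length equals f_obj + f_eye and |M| = f_obj/f_eye.
So f_obj = 16 f_eye and 16 f_eye + f_eye = 42.5 cm, giving f_eye = 42.5/17 = 2.500 cm and f_obj = 40.000 cm.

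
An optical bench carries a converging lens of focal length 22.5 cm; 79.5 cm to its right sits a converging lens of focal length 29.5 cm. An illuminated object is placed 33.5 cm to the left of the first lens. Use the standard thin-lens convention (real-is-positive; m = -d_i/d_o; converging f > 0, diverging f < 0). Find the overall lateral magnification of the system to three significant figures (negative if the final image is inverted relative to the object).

Applying the thin-lens equation to the first lens, 1/22.5 = 1/33.5 + 1/d_i1, which gives d_i1 = 68.523 cm.
Its lateral magnification is m_1 = -d_i1/d_o1 = -(68.523)/33.5 = -2.0455.
Object distance for lens 2: d_o2 = 79.5 - 68.523 = 10.977 cm.
Applying the thin-lens equation again with f_2 = 29.5 cm and d_o2 = 10.977 cm gives d_i2 = -17.483 cm.
m_2 = -(-17.483)/(10.977) = 1.5926.
Total m = m_1 x m_2 = (-2.0455)(1.5926) = -3.2577.

-3.26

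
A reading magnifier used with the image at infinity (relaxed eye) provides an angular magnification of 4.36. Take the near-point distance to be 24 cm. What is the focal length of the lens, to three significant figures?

5.50 cm

For the image at infinity, M = D/f.
f = D/M = 24/4.36 = 5.505 cm.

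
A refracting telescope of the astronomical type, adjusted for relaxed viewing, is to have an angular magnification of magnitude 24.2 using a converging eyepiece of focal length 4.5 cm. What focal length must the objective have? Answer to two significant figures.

|M| = f_obj/|f_eye|, so f_obj = |M| x |f_eye| = 24.2 x 4.5 = 108.900 cm.

110 cm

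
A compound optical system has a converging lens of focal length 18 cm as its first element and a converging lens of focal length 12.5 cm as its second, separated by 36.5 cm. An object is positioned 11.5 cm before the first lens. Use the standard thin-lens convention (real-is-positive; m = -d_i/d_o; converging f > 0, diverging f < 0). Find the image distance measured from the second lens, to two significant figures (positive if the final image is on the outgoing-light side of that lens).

Lens 1: 1/d_i1 = 1/f_1 - 1/d_o1 = 1/18 - 1/11.5 = -0.03140 cm^-1, so d_i1 = -31.846 cm.
With d_i1 < 0 the first image is virtual and lies on the object side; the object distance for lens 2 is d_o2 = 36.5 - (-31.846) = 68.346 cm.
Lens 2: 1/d_i2 = 1/f_2 - 1/d_o2 = 1/12.5 - 1/(68.346) = 0.06537 cm^-1, so d_i2 = 15.298 cm.

15 cm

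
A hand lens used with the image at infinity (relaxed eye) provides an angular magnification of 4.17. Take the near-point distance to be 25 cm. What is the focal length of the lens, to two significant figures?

6.0 cm

For the image at infinity, M = D/f.
f = D/M = 25/4.17 = 5.995 cm.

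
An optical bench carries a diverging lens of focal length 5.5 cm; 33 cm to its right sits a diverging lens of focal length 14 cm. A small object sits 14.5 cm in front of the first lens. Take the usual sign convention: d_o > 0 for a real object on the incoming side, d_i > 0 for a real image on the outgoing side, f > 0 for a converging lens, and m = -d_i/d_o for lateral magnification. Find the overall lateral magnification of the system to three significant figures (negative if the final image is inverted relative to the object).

Lens 1: 1/d_i1 = 1/f_1 - 1/d_o1 = 1/(-5.5) - 1/14.5 = -0.25078 cm^-1, so d_i1 = -3.988 cm.
m_1 = -(-3.988)/14.5 = 0.2750.
With d_i1 < 0 the first image is virtual and lies on the object side; the object distance for lens 2 is d_o2 = 33 - (-3.988) = 36.987 cm.
Lens 2: 1/d_i2 = 1/f_2 - 1/d_o2 = 1/(-14) - 1/(36.987) = -0.09846 cm^-1, so d_i2 = -10.156 cm.
m_2 = -(-10.156)/(36.987) = 0.2746.
The system's lateral magnification is m_1 m_2 = (0.2750)(0.2746) = 0.0755.

0.0755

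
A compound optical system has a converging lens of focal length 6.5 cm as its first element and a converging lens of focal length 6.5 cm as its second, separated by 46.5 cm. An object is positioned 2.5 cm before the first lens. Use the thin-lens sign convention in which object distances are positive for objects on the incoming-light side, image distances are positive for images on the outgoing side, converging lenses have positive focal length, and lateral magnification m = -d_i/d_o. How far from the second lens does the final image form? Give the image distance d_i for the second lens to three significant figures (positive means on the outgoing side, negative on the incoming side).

Applying the thin-lens equation to the first lens, 1/6.5 = 1/2.5 + 1/d_i1, which gives d_i1 = -4.062 cm.
The intermediate image is virtual, 4.062 cm to the left of lens 1, so d_o2 = L - d_i1 = 46.5 - (-4.062) = 50.562 cm.
Applying the thin-lens equation again with f_2 = 6.5 cm and d_o2 = 50.562 cm gives d_i2 = 7.459 cm.

7.46 cm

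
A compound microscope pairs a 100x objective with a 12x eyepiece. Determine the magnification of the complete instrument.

1200

The overall magnification of a compound microscope is the product of the objective and eyepiece magnifications:
M = M_obj x M_eye = 100 x 12 = 1200.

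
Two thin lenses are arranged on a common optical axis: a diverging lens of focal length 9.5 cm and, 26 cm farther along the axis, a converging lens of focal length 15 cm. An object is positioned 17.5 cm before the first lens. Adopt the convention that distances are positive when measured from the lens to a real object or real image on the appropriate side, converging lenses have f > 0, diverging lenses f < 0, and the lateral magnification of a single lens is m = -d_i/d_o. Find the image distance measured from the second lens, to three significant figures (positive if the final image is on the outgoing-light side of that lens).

28.1 cm

Applying the thin-lens equation to the first lens, 1/(-9.5) = 1/17.5 + 1/d_i1, which gives d_i1 = -6.157 cm.
With d_i1 < 0 the first image is virtual and lies on the object side; the object distance for lens 2 is d_o2 = 26 - (-6.157) = 32.157 cm.
Applying the thin-lens equation again with f_2 = 15 cm and d_o2 = 32.157 cm gives d_i2 = 28.114 cm.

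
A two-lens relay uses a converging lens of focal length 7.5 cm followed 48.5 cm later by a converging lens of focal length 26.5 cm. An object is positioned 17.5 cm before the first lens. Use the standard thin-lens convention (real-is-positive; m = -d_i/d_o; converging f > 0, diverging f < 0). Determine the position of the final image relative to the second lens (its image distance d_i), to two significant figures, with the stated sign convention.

110 cm

Applying the thin-lens equation to the first lens, 1/7.5 = 1/17.5 + 1/d_i1, which gives d_i1 = 13.125 cm.
The intermediate image is 13.125 cm to the right of lens 1, so d_o2 = L - d_i1 = 48.5 - 13.125 = 35.375 cm.
Applying the thin-lens equation again with f_2 = 26.5 cm and d_o2 = 35.375 cm gives d_i2 = 105.627 cm.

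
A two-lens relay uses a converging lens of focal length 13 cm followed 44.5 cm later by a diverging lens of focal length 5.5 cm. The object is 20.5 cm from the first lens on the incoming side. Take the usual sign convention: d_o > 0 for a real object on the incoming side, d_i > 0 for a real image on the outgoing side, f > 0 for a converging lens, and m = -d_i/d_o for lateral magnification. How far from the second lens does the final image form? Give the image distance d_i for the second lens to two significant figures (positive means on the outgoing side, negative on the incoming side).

-3.4 cm

First lens: d_i1 = 1/(1/13 - 1/20.5) = 35.533 cm.
The intermediate image is 35.533 cm to the right of lens 1, so d_o2 = L - d_i1 = 44.5 - 35.533 = 8.967 cm.
Second lens: d_i2 = 1/(1/(-5.5) - 1/(8.967)) = -3.409 cm.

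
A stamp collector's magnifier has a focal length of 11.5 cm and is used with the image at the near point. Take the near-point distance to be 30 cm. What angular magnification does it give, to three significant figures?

M = 1 + D/f = 1 + 30/11.5 = 3.609.

3.61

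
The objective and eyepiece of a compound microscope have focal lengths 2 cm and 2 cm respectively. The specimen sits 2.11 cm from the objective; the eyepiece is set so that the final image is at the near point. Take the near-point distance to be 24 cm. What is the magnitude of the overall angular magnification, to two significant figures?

Objective: 1/d_i = 1/f_obj - 1/d_o = 1/2 - 1/2.11 = 0.02607 cm^-1, so d_i = 38.364 cm.
m_obj = -d_i/d_o = -38.364/2.11 = -18.182.
Eyepiece angular magnification (image at near point): M_eye = 1 + D/f_e = 1 + 24/2 = 13.000.
Overall M = m_obj x M_eye = (-18.182)(13.000) = -236.36.
|M| = 236.36.

240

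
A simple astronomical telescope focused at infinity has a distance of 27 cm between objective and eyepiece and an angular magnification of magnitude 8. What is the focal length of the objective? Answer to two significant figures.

In normal adjustment the tube length equals f_obj + f_eye and |M| = f_obj/f_eye.
So f_obj = 8 f_eye and 8 f_eye + f_eye = 27 cm, giving f_eye = 27/9 = 3.000 cm and f_obj = 24.000 cm.

24 cm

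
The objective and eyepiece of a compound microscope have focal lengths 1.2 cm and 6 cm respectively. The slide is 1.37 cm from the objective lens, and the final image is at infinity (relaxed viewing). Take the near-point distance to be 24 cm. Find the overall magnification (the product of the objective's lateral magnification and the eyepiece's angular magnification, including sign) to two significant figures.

-28

Objective: 1/d_i = 1/f_obj - 1/d_o = 1/1.2 - 1/1.37 = 0.10341 cm^-1, so d_i = 9.671 cm.
m_obj = -d_i/d_o = -9.671/1.37 = -7.059.
Eyepiece angular magnification (image at infinity): M_eye = D/f_e = 24/6 = 4.000.
Overall M = m_obj x M_eye = (-7.059)(4.000) = -28.24.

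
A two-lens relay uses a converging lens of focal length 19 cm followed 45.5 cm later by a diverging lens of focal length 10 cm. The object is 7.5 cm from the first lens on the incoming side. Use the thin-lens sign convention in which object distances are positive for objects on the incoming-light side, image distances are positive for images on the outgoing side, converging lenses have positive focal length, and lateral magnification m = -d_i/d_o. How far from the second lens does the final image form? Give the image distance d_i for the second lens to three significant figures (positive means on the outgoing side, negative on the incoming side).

-8.53 cm

Lens 1: 1/d_i1 = 1/f_1 - 1/d_o1 = 1/19 - 1/7.5 = -0.08070 cm^-1, so d_i1 = -12.391 cm.
The intermediate image is virtual, 12.391 cm to the left of lens 1, so d_o2 = L - d_i1 = 45.5 - (-12.391) = 57.891 cm.
Lens 2: 1/d_i2 = 1/f_2 - 1/d_o2 = 1/(-10) - 1/(57.891) = -0.11727 cm^-1, so d_i2 = -8.527 cm.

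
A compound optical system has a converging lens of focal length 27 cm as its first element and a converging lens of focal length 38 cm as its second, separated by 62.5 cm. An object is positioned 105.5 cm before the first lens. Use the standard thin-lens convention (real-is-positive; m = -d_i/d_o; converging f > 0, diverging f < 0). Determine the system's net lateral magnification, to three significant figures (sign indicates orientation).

-1.11

First lens: d_i1 = 1/(1/27 - 1/105.5) = 36.287 cm.
m_1 = -(36.287)/105.5 = -0.3439.
Object distance for lens 2: d_o2 = 62.5 - 36.287 = 26.213 cm.
Second lens: d_i2 = 1/(1/38 - 1/(26.213)) = -84.512 cm.
m_2 = -(-84.512)/(26.213) = 3.2240.
Total m = m_1 x m_2 = (-0.3439)(3.2240) = -1.1089.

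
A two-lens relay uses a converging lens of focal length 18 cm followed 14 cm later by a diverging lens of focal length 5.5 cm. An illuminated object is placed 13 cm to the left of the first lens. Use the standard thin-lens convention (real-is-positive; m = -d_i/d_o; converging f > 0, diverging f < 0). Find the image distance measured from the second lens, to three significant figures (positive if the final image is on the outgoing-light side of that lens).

-5.04 cm

Applying the thin-lens equation to the first lens, 1/18 = 1/13 + 1/d_i1, which gives d_i1 = -46.800 cm.
With d_i1 < 0 the first image is virtual and lies on the object side; the object distance for lens 2 is d_o2 = 14 - (-46.800) = 60.800 cm.
Applying the thin-lens equation again with f_2 = -5.5 cm and d_o2 = 60.800 cm gives d_i2 = -5.044 cm.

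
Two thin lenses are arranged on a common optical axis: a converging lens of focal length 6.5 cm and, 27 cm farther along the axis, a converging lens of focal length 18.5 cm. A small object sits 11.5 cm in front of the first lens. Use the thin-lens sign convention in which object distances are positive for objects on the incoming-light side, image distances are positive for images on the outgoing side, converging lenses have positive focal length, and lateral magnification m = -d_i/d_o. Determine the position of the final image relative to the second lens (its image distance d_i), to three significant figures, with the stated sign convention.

-34.6 cm

Applying the thin-lens equation to the first lens, 1/6.5 = 1/11.5 + 1/d_i1, which gives d_i1 = 14.950 cm.
That image sits 12.050 cm in front of the second lens, so d_o2 = 12.050 cm.
Applying the thin-lens equation again with f_2 = 18.5 cm and d_o2 = 12.050 cm gives d_i2 = -34.562 cm.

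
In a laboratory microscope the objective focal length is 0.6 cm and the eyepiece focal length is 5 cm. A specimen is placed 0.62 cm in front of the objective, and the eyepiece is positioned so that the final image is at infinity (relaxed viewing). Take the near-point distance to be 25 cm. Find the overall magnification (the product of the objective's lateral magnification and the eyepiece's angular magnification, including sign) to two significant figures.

-150

Objective: 1/d_i = 1/f_obj - 1/d_o = 1/0.6 - 1/0.62 = 0.05376 cm^-1, so d_i = 18.600 cm.
m_obj = -d_i/d_o = -18.600/0.62 = -30.000.
Eyepiece angular magnification (image at infinity): M_eye = D/f_e = 25/5 = 5.000.
Overall M = m_obj x M_eye = (-30.000)(5.000) = -150.00.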